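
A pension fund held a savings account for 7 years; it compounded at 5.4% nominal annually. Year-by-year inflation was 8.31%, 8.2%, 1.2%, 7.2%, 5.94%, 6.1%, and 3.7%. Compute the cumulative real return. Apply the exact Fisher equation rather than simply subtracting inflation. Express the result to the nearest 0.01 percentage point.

Cumulative inflation factor: 1.0831 × 1.082 × 1.012 × 1.072 × 1.0594 × 1.061 × 1.037 ≈ 1.48192.
Nominal growth factor: 1.44505. Real growth factor = 1.44505 / 1.48192 ≈ 0.97512.
Total real return ≈ -2.4878%.

-2.49%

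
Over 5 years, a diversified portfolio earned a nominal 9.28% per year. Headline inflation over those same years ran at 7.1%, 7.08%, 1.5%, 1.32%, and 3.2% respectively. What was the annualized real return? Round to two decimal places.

5.07%

Cumulative inflation factor: 1.071 × 1.0708 × 1.015 × 1.0132 × 1.032 ≈ 1.21714.
Nominal growth factor: 1.55849. Real growth factor = 1.55849 / 1.21714 ≈ 1.28046.
Annualized: 1.28046^(1/5) − 1 ≈ 0.05069.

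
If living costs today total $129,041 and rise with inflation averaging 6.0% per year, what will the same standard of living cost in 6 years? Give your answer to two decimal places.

$183,047.12

Cumulative price-level factor: (1+6.0%)^6 ≈ 1.4185191123.
The nominal amount required is $129,041 scaled up by that factor.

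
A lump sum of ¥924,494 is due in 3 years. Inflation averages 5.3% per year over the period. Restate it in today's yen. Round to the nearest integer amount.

¥791,806

Price-level factor over 3 years: (1 + 5.3%)^3 = 1.167575877.
Purchasing power today: ¥924,494 divided by that factor.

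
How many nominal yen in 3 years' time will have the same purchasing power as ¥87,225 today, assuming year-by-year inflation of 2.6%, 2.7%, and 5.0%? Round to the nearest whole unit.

¥96,505

Cumulative price-level factor: 1.026 × 1.027 × 1.050 = 1.1063871.
Multiplying ¥87,225 by the price-level factor gives the future nominal sum.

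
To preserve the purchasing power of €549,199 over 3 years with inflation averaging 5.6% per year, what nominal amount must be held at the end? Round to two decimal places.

€646,727.74

Cumulative price-level factor: (1+5.6%)^3 = 1.177583616.
The nominal amount required is €549,199 scaled up by that factor.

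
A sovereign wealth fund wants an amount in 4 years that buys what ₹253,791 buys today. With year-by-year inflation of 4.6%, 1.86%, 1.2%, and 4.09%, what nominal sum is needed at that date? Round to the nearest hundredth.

Cumulative price-level factor: 1.046 × 1.0186 × 1.012 × 1.0409 ≈ 1.1223411268.
Multiplying ₹253,791 by the price-level factor gives the future nominal sum.

₹284,840.08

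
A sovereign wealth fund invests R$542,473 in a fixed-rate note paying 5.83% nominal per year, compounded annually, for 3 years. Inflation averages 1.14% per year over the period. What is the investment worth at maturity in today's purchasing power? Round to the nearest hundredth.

Nominal value at maturity: R$542,473 × (1 + 5.83%)^3 ≈ R$642,990.44.
Price-level factor over 3 years: (1 + 1.14%)^3 ≈ 1.0345913615.
The maturity value deflated by that factor is the answer in today's purchasing power.

R$621,492.18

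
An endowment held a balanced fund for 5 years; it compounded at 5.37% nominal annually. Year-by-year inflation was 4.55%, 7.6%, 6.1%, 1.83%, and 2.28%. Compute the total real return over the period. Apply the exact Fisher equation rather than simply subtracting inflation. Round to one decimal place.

4.5%

Cumulative inflation factor: 1.0455 × 1.076 × 1.061 × 1.0183 × 1.0228 ≈ 1.24313.
Nominal growth factor: 1.29893. Real growth factor = 1.29893 / 1.24313 ≈ 1.04488.
Total real return ≈ 4.4881%.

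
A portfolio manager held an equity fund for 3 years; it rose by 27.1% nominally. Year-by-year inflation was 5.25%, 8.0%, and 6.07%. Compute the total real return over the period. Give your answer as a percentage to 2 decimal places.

Cumulative inflation factor: 1.0525 × 1.080 × 1.0607 ≈ 1.20570.
Nominal growth factor: 1.27100. Real growth factor = 1.27100 / 1.20570 ≈ 1.05416.
Total real return ≈ 5.4161%.

5.42%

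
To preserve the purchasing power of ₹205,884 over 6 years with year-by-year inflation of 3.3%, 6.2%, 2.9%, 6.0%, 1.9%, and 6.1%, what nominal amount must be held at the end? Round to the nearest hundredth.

Cumulative price-level factor: 1.033 × 1.062 × 1.029 × 1.060 × 1.019 × 1.061 ≈ 1.2937061604.
Multiplying ₹205,884 by the price-level factor gives the future nominal sum.

₹266,353.40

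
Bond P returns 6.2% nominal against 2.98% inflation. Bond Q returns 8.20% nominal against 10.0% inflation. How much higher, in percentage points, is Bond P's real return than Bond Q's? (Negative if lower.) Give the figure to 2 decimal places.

4.76

Bond P real return: 1.062/1.0298 − 1 = 3.127%.
Bond Q real return: 1.0820/1.100 − 1 = -1.636%.
Difference: 3.127 − (-1.636) = 4.763 pp.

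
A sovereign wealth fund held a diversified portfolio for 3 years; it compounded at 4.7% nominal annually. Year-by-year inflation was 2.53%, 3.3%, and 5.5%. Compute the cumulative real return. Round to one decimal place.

2.7%

Cumulative inflation factor: 1.0253 × 1.033 × 1.055 ≈ 1.11739.
Nominal growth factor: 1.14773. Real growth factor = 1.14773 / 1.11739 ≈ 1.02716.
Total real return ≈ 2.7156%.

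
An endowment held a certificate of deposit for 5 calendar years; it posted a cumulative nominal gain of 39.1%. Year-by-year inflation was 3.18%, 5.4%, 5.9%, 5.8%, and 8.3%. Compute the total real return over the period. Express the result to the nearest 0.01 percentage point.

Cumulative inflation factor: 1.0318 × 1.054 × 1.059 × 1.058 × 1.083 ≈ 1.31961.
Nominal growth factor: 1.39100. Real growth factor = 1.39100 / 1.31961 ≈ 1.05410.
Total real return ≈ 5.4098%.

5.41%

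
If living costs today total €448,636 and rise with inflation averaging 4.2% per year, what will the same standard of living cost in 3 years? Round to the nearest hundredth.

Cumulative price-level factor: (1+4.2%)^3 = 1.131366088.
The nominal amount required is €448,636 scaled up by that factor.

€507,571.56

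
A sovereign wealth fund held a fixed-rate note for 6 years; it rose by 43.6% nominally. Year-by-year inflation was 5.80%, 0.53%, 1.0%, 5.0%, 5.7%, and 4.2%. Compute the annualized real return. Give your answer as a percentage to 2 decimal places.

2.44%

Cumulative inflation factor: 1.0580 × 1.0053 × 1.010 × 1.050 × 1.057 × 1.042 ≈ 1.24232.
Nominal growth factor: 1.43600. Real growth factor = 1.43600 / 1.24232 ≈ 1.15590.
Annualized: 1.15590^(1/6) − 1 ≈ 0.02444.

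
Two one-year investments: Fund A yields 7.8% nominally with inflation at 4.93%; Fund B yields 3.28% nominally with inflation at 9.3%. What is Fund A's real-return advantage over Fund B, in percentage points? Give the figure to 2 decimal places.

Fund A real return: 1.078/1.0493 − 1 = 2.735%.
Fund B real return: 1.0328/1.093 − 1 = -5.508%.
Difference: 2.735 − (-5.508) = 8.243 pp.

8.24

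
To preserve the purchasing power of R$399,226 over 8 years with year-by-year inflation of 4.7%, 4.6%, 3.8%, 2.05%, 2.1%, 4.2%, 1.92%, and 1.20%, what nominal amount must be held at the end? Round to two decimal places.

Cumulative price-level factor: 1.047 × 1.046 × 1.038 × 1.0205 × 1.021 × 1.042 × 1.0192 × 1.0120 ≈ 1.2729815737.
The nominal amount required is R$399,226 scaled up by that factor.

R$508,207.34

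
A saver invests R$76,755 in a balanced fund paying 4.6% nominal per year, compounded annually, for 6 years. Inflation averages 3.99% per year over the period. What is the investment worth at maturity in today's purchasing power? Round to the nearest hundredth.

R$79,496.37

Nominal value at maturity: R$76,755 × (1 + 4.6%)^6 ≈ R$100,530.25.
Price-level factor over 6 years: (1 + 3.99%)^6 ≈ 1.2645892022.
The maturity value deflated by that factor is the answer in today's purchasing power.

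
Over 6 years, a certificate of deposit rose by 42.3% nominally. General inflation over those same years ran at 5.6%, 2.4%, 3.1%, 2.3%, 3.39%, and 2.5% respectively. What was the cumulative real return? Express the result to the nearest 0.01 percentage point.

Cumulative inflation factor: 1.056 × 1.024 × 1.031 × 1.023 × 1.0339 × 1.025 ≈ 1.20865.
Nominal growth factor: 1.42300. Real growth factor = 1.42300 / 1.20865 ≈ 1.17735.
Total real return ≈ 17.7347%.

17.73%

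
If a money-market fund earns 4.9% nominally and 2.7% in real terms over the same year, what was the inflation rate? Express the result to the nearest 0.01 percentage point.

2.14%

From (1+r_nom) = (1+r_real)(1+π), we get 1+π = (1 + 4.9%)/(1 + 2.7%) = 1.049/1.027 ≈ 1.02142.
So π ≈ 2.1422%.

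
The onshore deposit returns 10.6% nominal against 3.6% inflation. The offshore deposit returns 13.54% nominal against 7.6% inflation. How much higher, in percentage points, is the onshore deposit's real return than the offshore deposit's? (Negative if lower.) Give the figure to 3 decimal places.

1.236

The onshore deposit real return: 1.106/1.036 − 1 = 6.7568%.
The offshore deposit real return: 1.1354/1.076 − 1 = 5.5204%.
Difference: 6.7568 − 5.5204 = 1.2364 pp.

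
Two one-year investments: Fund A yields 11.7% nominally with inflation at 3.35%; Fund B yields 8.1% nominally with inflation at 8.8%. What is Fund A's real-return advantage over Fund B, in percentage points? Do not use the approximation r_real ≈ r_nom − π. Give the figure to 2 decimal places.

8.72

Fund A real return: 1.117/1.0335 − 1 = 8.079%.
Fund B real return: 1.081/1.088 − 1 = -0.643%.
Difference: 8.079 − (-0.643) = 8.722 pp.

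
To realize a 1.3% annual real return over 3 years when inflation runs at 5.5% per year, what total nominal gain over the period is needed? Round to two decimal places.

22.06%

Required annual nominal rate: (1+1.3%)(1+5.5%) − 1 = 6.8715%.
Cumulative over 3 years: (1 + 0.068715)^3 − 1 ≈ 0.22063.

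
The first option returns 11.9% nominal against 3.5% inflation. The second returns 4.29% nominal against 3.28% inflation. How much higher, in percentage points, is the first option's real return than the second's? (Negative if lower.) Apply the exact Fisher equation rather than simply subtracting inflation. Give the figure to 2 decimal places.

The first option real return: 1.119/1.035 − 1 = 8.116%.
The second real return: 1.0429/1.0328 − 1 = 0.978%.
Difference: 8.116 − 0.978 = 7.138 pp.

7.14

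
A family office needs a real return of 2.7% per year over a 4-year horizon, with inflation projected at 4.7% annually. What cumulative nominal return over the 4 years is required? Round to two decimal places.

33.68%

Required annual nominal rate: (1+2.7%)(1+4.7%) − 1 = 7.5269%.
Cumulative over 4 years: (1 + 0.075269)^4 − 1 ≈ 0.33681.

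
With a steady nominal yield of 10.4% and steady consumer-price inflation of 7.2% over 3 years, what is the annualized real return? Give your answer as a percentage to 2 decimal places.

With constant rates the annual real return is the same each year: (1+10.4%)/(1+7.2%) − 1 = 0.02985.

2.99%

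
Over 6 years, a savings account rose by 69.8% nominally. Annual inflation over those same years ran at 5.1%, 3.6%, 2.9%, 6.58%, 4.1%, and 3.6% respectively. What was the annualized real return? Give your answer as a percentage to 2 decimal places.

Cumulative inflation factor: 1.051 × 1.036 × 1.029 × 1.0658 × 1.041 × 1.036 ≈ 1.28785.
Nominal growth factor: 1.69800. Real growth factor = 1.69800 / 1.28785 ≈ 1.31848.
Annualized: 1.31848^(1/6) − 1 ≈ 0.04716.

4.72%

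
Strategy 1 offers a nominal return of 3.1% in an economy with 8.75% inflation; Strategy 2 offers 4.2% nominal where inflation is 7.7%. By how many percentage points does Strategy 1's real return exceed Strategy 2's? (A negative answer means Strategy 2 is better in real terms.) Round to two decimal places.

Strategy 1 real return: 1.031/1.0875 − 1 = -5.195%.
Strategy 2 real return: 1.042/1.077 − 1 = -3.250%.
Difference: -5.195 − (-3.250) = -1.945 pp.

-1.95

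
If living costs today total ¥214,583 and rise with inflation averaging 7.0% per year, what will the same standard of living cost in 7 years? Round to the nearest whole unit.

Cumulative price-level factor: (1+7.0%)^7 ≈ 1.6057814765.
Multiplying ¥214,583 by the price-level factor gives the future nominal sum.

¥344,573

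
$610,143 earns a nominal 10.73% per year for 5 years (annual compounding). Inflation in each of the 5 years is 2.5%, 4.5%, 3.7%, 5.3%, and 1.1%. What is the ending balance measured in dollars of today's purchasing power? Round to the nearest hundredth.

Nominal value at maturity: $610,143 × (1 + 10.73%)^5 ≈ $1,015,682.88.
Price-level factor over 5 years: 1.025 × 1.045 × 1.037 × 1.053 × 1.011 ≈ 1.1824926201.
Dividing the nominal maturity value by the price-level factor gives the value in today's money.

$858,933.80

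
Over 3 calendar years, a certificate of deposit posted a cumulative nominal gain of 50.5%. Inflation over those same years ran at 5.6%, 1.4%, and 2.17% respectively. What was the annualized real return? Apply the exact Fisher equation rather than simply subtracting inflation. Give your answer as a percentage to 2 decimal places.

11.22%

Cumulative inflation factor: 1.056 × 1.014 × 1.0217 ≈ 1.09402.
Nominal growth factor: 1.50500. Real growth factor = 1.50500 / 1.09402 ≈ 1.37566.
Annualized: 1.37566^(1/3) − 1 ≈ 0.11217.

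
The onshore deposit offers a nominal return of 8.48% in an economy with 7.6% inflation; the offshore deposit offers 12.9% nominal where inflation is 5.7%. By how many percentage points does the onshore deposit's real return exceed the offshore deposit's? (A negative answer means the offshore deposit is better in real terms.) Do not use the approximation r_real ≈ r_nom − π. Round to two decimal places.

-5.99

The onshore deposit real return: 1.0848/1.076 − 1 = 0.818%.
The offshore deposit real return: 1.129/1.057 − 1 = 6.812%.
Difference: 0.818 − 6.812 = -5.994 pp.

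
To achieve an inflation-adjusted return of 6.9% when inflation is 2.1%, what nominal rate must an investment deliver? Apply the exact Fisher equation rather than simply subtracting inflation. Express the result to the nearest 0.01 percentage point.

By the Fisher equation, 1 + r_nom = (1 + 6.9%)(1 + 2.1%) = 1.069 × 1.021 = 1.091449.
So r_nom = 9.1449%.

9.14%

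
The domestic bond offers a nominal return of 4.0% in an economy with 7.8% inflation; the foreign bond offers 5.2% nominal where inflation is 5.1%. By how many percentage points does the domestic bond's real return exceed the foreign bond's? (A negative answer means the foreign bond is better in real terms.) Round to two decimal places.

-3.62

The domestic bond real return: 1.040/1.078 − 1 = -3.525%.
The foreign bond real return: 1.052/1.051 − 1 = 0.095%.
Difference: -3.525 − 0.095 = -3.620 pp.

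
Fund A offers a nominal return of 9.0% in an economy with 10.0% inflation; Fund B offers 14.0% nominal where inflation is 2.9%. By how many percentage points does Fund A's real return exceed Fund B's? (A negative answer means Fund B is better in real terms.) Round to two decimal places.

Fund A real return: 1.090/1.100 − 1 = -0.909%.
Fund B real return: 1.140/1.029 − 1 = 10.787%.
Difference: -0.909 − 10.787 = -11.696 pp.

-11.70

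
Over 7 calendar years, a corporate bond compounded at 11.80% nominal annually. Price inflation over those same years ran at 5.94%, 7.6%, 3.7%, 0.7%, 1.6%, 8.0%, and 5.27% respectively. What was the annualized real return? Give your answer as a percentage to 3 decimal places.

Cumulative inflation factor: 1.0594 × 1.076 × 1.037 × 1.007 × 1.016 × 1.080 × 1.0527 ≈ 1.37500.
Nominal growth factor: 2.18320. Real growth factor = 2.18320 / 1.37500 ≈ 1.58778.
Annualized: 1.58778^(1/7) − 1 ≈ 0.06828.

6.828%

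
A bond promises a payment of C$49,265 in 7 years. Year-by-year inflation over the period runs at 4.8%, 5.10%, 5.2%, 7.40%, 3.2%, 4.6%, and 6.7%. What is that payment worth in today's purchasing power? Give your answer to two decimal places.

C$34,369.93

Price-level factor over 7 years: 1.048 × 1.0510 × 1.052 × 1.0740 × 1.032 × 1.046 × 1.067 ≈ 1.4333749854.
Purchasing power today: C$49,265 divided by that factor.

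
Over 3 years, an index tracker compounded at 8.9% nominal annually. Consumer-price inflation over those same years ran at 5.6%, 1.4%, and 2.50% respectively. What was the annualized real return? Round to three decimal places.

5.573%

Cumulative inflation factor: 1.056 × 1.014 × 1.0250 ≈ 1.09755.
Nominal growth factor: 1.29147. Real growth factor = 1.29147 / 1.09755 ≈ 1.17668.
Annualized: 1.17668^(1/3) − 1 ≈ 0.05573.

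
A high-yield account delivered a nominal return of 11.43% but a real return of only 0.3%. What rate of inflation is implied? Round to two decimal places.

From (1+r_nom) = (1+r_real)(1+π), we get 1+π = (1 + 11.43%)/(1 + 0.3%) = 1.1143/1.003 ≈ 1.11097.
So π ≈ 11.0967%.

11.10%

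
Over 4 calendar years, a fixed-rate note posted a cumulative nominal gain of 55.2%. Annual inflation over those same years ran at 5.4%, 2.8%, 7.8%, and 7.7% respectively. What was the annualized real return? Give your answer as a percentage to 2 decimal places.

Cumulative inflation factor: 1.054 × 1.028 × 1.078 × 1.077 ≈ 1.25796.
Nominal growth factor: 1.55200. Real growth factor = 1.55200 / 1.25796 ≈ 1.23374.
Annualized: 1.23374^(1/4) − 1 ≈ 0.05392.

5.39%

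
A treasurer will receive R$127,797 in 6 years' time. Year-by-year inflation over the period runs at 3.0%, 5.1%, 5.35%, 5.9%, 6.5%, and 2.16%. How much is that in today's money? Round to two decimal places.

R$97,256.74

Price-level factor over 6 years: 1.030 × 1.051 × 1.0535 × 1.059 × 1.065 × 1.0216 ≈ 1.3140168454.
Purchasing power today: R$127,797 divided by that factor.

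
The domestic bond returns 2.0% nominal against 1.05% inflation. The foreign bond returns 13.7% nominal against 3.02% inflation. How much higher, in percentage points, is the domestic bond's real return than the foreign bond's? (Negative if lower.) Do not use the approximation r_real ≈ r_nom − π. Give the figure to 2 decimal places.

-9.43

The domestic bond real return: 1.020/1.0105 − 1 = 0.940%.
The foreign bond real return: 1.137/1.0302 − 1 = 10.367%.
Difference: 0.940 − 10.367 = -9.427 pp.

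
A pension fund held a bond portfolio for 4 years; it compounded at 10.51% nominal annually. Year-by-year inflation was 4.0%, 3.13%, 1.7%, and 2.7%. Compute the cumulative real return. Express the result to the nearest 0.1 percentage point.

33.1%

Cumulative inflation factor: 1.040 × 1.0313 × 1.017 × 1.027 ≈ 1.12024.
Nominal growth factor: 1.49144. Real growth factor = 1.49144 / 1.12024 ≈ 1.33136.
Total real return ≈ 33.1363%.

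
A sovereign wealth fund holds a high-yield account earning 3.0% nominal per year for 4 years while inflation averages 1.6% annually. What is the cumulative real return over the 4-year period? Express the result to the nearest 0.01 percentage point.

The annual real rate is (1+3.0%)/(1+1.6%) − 1 = 1.3780%.
Compounded over 4 years: (1 + 0.013780)^4 − 1 ≈ 0.05627.

5.63%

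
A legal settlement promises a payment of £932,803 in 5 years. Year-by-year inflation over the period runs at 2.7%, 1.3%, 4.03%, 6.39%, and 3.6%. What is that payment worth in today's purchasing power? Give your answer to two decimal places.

£781,971.42

Price-level factor over 5 years: 1.027 × 1.013 × 1.0403 × 1.0639 × 1.036 ≈ 1.1928863025.
Purchasing power today: £932,803 divided by that factor.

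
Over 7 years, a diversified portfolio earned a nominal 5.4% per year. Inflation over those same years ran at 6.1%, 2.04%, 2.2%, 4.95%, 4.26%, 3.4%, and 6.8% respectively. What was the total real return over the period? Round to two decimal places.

8.08%

Cumulative inflation factor: 1.061 × 1.0204 × 1.022 × 1.0495 × 1.0426 × 1.034 × 1.068 ≈ 1.33699.
Nominal growth factor: 1.44505. Real growth factor = 1.44505 / 1.33699 ≈ 1.08083.
Total real return ≈ 8.0826%.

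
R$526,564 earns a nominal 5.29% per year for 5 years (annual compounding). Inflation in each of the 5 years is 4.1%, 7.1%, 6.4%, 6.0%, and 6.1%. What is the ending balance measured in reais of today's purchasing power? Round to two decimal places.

R$510,721.00

Nominal value at maturity: R$526,564 × (1 + 5.29%)^5 ≈ R$681,375.94.
Price-level factor over 5 years: 1.041 × 1.071 × 1.064 × 1.060 × 1.061 ≈ 1.3341451368.
The maturity value deflated by that factor is the answer in today's purchasing power.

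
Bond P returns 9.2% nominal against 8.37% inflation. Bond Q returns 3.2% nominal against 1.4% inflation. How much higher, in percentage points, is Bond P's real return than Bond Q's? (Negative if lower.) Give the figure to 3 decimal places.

Bond P real return: 1.092/1.0837 − 1 = 0.7659%.
Bond Q real return: 1.032/1.014 − 1 = 1.7751%.
Difference: 0.7659 − 1.7751 = -1.0092 pp.

-1.009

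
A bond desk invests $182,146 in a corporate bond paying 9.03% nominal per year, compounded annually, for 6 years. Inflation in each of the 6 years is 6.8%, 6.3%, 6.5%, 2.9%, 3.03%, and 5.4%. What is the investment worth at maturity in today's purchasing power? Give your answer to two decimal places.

$226,475.85

Nominal value at maturity: $182,146 × (1 + 9.03%)^6 ≈ $305,981.88.
Price-level factor over 6 years: 1.068 × 1.063 × 1.065 × 1.029 × 1.0303 × 1.054 ≈ 1.3510574309.
The maturity value deflated by that factor is the answer in today's purchasing power.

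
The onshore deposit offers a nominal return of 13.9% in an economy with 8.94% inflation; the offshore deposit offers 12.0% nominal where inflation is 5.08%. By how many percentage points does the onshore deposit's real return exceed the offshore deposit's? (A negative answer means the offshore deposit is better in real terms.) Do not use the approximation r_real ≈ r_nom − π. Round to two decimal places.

The onshore deposit real return: 1.139/1.0894 − 1 = 4.553%.
The offshore deposit real return: 1.120/1.0508 − 1 = 6.585%.
Difference: 4.553 − 6.585 = -2.032 pp.

-2.03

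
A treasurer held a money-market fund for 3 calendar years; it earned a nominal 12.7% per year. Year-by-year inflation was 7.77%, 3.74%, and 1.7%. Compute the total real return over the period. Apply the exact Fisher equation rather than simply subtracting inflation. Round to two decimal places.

Cumulative inflation factor: 1.0777 × 1.0374 × 1.017 ≈ 1.13701.
Nominal growth factor: 1.43144. Real growth factor = 1.43144 / 1.13701 ≈ 1.25894.
Total real return ≈ 25.8945%.

25.89%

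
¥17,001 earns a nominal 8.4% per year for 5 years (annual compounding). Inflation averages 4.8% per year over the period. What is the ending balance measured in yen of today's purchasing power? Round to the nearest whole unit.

¥20,129

Nominal value at maturity: ¥17,001 × (1 + 8.4%)^5 ≈ ¥25,446.
Price-level factor over 5 years: (1 + 4.8%)^5 ≈ 1.2641727169.
The maturity value deflated by that factor is the answer in today's purchasing power.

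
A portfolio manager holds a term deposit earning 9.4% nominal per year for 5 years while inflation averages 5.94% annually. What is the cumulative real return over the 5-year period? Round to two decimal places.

The annual real rate is (1+9.4%)/(1+5.94%) − 1 = 3.2660%.
Compounded over 5 years: (1 + 0.032660)^5 − 1 ≈ 0.17432.

17.43%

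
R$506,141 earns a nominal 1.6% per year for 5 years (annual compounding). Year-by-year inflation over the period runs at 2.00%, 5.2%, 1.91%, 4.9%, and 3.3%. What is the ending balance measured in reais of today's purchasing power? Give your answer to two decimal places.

R$462,414.60

Nominal value at maturity: R$506,141 × (1 + 1.6%)^5 ≈ R$547,948.90.
Price-level factor over 5 years: 1.0200 × 1.052 × 1.0191 × 1.049 × 1.033 ≈ 1.1849731854.
The maturity value deflated by that factor is the answer in today's purchasing power.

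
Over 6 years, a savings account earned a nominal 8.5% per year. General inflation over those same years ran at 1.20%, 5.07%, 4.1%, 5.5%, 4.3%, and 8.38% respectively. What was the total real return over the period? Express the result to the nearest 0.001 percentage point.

Cumulative inflation factor: 1.0120 × 1.0507 × 1.041 × 1.055 × 1.043 × 1.0838 ≈ 1.32007.
Nominal growth factor: 1.63147. Real growth factor = 1.63147 / 1.32007 ≈ 1.23590.
Total real return ≈ 23.5898%.

23.590%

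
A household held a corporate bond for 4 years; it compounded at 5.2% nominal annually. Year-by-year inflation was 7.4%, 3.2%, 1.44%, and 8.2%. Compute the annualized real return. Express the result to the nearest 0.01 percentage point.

0.17%

Cumulative inflation factor: 1.074 × 1.032 × 1.0144 × 1.082 ≈ 1.21652.
Nominal growth factor: 1.22479. Real growth factor = 1.22479 / 1.21652 ≈ 1.00680.
Annualized: 1.00680^(1/4) − 1 ≈ 0.00170.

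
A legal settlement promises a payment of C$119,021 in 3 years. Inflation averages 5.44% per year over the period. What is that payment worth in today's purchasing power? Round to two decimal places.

C$101,533.04

Price-level factor over 3 years: (1 + 5.44%)^3 ≈ 1.1722390692.
Purchasing power today: C$119,021 divided by that factor.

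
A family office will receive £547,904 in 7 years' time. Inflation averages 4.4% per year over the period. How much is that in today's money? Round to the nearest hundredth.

Price-level factor over 7 years: (1 + 4.4%)^7 ≈ 1.3517721377.
Purchasing power today: £547,904 divided by that factor.

£405,322.75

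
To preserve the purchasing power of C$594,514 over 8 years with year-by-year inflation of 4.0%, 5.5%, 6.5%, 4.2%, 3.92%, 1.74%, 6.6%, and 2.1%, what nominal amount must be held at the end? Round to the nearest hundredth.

C$832,988.55

Cumulative price-level factor: 1.040 × 1.055 × 1.065 × 1.042 × 1.0392 × 1.0174 × 1.066 × 1.021 ≈ 1.4011251989.
Multiplying C$594,514 by the price-level factor gives the future nominal sum.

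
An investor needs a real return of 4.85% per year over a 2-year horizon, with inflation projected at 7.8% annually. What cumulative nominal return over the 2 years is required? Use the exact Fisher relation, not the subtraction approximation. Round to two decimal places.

27.75%

Required annual nominal rate: (1+4.85%)(1+7.8%) − 1 = 13.0283%.
Cumulative over 2 years: (1 + 0.130283)^2 − 1 ≈ 0.27754.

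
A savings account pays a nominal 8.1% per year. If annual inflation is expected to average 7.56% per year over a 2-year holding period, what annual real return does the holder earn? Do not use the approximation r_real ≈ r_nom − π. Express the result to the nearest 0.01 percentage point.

With constant rates the annual real return is the same each year: (1+8.1%)/(1+7.56%) − 1 = 0.00502.

0.50%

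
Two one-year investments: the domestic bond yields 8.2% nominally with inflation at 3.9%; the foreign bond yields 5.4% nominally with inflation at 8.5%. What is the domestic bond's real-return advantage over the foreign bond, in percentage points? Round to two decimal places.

7.00

The domestic bond real return: 1.082/1.039 − 1 = 4.139%.
The foreign bond real return: 1.054/1.085 − 1 = -2.857%.
Difference: 4.139 − (-2.857) = 6.996 pp.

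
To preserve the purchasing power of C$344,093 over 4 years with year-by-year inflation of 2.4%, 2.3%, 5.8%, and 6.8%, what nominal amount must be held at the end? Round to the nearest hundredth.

C$407,294.32

Cumulative price-level factor: 1.024 × 1.023 × 1.058 × 1.068 ≈ 1.1836750971.
The nominal amount required is C$344,093 scaled up by that factor.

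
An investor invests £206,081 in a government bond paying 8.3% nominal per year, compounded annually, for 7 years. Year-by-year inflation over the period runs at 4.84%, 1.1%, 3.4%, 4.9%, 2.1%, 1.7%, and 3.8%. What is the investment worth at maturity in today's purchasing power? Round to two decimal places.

£290,615.59

Nominal value at maturity: £206,081 × (1 + 8.3%)^7 ≈ £360,111.63.
Price-level factor over 7 years: 1.0484 × 1.011 × 1.034 × 1.049 × 1.021 × 1.017 × 1.038 ≈ 1.2391339138.
Dividing the nominal maturity value by the price-level factor gives the value in today's money.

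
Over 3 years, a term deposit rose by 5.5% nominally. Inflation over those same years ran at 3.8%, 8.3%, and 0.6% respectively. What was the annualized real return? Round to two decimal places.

Cumulative inflation factor: 1.038 × 1.083 × 1.006 ≈ 1.13090.
Nominal growth factor: 1.05500. Real growth factor = 1.05500 / 1.13090 ≈ 0.93289.
Annualized: 0.93289^(1/3) − 1 ≈ -0.02289.

-2.29%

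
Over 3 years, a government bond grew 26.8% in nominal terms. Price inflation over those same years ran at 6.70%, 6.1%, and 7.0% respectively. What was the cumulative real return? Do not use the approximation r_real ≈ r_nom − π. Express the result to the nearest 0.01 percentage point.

4.68%

Cumulative inflation factor: 1.0670 × 1.061 × 1.070 ≈ 1.21133.
Nominal growth factor: 1.26800. Real growth factor = 1.26800 / 1.21133 ≈ 1.04678.
Total real return ≈ 4.6781%.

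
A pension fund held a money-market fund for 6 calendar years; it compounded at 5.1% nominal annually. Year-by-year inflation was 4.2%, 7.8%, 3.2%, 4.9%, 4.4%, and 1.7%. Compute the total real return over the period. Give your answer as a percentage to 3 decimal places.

Cumulative inflation factor: 1.042 × 1.078 × 1.032 × 1.049 × 1.044 × 1.017 ≈ 1.29111.
Nominal growth factor: 1.34777. Real growth factor = 1.34777 / 1.29111 ≈ 1.04389.
Total real return ≈ 4.3886%.

4.389%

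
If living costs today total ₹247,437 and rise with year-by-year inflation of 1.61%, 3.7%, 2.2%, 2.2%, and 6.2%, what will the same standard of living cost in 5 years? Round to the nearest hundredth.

Cumulative price-level factor: 1.0161 × 1.037 × 1.022 × 1.022 × 1.062 ≈ 1.1688035341.
Multiplying ₹247,437 by the price-level factor gives the future nominal sum.

₹289,205.24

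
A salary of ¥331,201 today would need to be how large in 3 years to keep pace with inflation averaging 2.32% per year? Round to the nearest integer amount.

Cumulative price-level factor: (1+2.32%)^3 ≈ 1.0712272072.
The nominal amount required is ¥331,201 scaled up by that factor.

¥354,792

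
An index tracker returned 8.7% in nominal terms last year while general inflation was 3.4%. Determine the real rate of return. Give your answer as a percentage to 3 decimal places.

Real return via the Fisher equation: (1 + 8.7%)/(1 + 3.4%) − 1 = 1.087/1.034 − 1 ≈ 0.05126.

5.126%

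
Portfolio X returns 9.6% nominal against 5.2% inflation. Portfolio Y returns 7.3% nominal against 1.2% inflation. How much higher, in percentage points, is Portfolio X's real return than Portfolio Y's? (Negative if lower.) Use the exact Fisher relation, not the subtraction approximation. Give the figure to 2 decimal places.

Portfolio X real return: 1.096/1.052 − 1 = 4.183%.
Portfolio Y real return: 1.073/1.012 − 1 = 6.028%.
Difference: 4.183 − 6.028 = -1.845 pp.

-1.85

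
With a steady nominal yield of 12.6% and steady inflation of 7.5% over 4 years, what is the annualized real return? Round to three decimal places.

4.744%

With constant rates the annual real return is the same each year: (1+12.6%)/(1+7.5%) − 1 = 0.04744.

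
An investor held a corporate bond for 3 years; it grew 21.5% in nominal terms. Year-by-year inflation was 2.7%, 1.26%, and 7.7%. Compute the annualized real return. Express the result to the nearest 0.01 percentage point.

Cumulative inflation factor: 1.027 × 1.0126 × 1.077 ≈ 1.12002.
Nominal growth factor: 1.21500. Real growth factor = 1.21500 / 1.12002 ≈ 1.08481.
Annualized: 1.08481^(1/3) − 1 ≈ 0.02751.

2.75%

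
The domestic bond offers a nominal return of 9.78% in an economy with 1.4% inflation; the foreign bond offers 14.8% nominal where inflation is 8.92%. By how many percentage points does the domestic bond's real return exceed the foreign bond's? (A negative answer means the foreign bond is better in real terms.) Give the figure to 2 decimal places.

2.87

The domestic bond real return: 1.0978/1.014 − 1 = 8.264%.
The foreign bond real return: 1.148/1.0892 − 1 = 5.398%.
Difference: 8.264 − 5.398 = 2.866 pp.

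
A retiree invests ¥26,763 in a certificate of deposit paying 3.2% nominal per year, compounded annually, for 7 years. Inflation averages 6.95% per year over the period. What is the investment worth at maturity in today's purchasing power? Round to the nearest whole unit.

Nominal value at maturity: ¥26,763 × (1 + 3.2%)^7 ≈ ¥33,365.
Price-level factor over 7 years: (1 + 6.95%)^7 ≈ 1.6005362779.
Dividing the nominal maturity value by the price-level factor gives the value in today's money.

¥20,846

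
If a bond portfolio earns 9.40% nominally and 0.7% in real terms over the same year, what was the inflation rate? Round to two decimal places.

8.64%

From (1+r_nom) = (1+r_real)(1+π), we get 1+π = (1 + 9.40%)/(1 + 0.7%) = 1.0940/1.007 ≈ 1.08640.
So π ≈ 8.6395%.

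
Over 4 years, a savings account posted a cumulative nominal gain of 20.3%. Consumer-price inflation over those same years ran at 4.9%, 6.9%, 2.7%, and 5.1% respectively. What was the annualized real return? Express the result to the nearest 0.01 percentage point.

-0.15%

Cumulative inflation factor: 1.049 × 1.069 × 1.027 × 1.051 ≈ 1.21039.
Nominal growth factor: 1.20300. Real growth factor = 1.20300 / 1.21039 ≈ 0.99389.
Annualized: 0.99389^(1/4) − 1 ≈ -0.00153.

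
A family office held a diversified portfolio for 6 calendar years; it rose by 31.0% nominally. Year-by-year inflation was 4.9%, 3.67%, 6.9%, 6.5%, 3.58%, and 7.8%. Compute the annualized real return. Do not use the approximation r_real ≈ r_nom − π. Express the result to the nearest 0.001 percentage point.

-0.893%

Cumulative inflation factor: 1.049 × 1.0367 × 1.069 × 1.065 × 1.0358 × 1.078 ≈ 1.38245.
Nominal growth factor: 1.31000. Real growth factor = 1.31000 / 1.38245 ≈ 0.94759.
Annualized: 0.94759^(1/6) − 1 ≈ -0.00893.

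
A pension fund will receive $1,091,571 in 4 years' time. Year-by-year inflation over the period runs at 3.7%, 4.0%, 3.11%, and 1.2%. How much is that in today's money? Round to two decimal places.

$969,970.65

Price-level factor over 4 years: 1.037 × 1.040 × 1.0311 × 1.012 ≈ 1.1253649767.
Purchasing power today: $1,091,571 divided by that factor.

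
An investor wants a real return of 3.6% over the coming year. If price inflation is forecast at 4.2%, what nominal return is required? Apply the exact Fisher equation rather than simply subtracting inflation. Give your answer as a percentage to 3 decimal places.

By the Fisher equation, 1 + r_nom = (1 + 3.6%)(1 + 4.2%) = 1.036 × 1.042 = 1.079512.
So r_nom = 7.9512%.

7.951%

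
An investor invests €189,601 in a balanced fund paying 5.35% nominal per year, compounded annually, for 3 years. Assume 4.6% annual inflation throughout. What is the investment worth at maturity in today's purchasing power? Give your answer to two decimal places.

€193,708.73

Nominal value at maturity: €189,601 × (1 + 5.35%)^3 ≈ €221,689.05.
Price-level factor over 3 years: (1 + 4.6%)^3 = 1.144445336.
Dividing the nominal maturity value by the price-level factor gives the value in today's money.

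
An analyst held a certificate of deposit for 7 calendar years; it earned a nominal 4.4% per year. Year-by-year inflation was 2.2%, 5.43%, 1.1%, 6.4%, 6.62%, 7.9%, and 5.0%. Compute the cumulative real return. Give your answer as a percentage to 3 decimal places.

-3.451%

Cumulative inflation factor: 1.022 × 1.0543 × 1.011 × 1.064 × 1.0662 × 1.079 × 1.050 ≈ 1.40009.
Nominal growth factor: 1.35177. Real growth factor = 1.35177 / 1.40009 ≈ 0.96549.
Total real return ≈ -3.4514%.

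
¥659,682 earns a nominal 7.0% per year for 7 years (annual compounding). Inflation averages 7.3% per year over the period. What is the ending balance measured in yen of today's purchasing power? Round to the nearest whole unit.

¥646,879

Nominal value at maturity: ¥659,682 × (1 + 7.0%)^7 ≈ ¥1,059,305.
Price-level factor over 7 years: (1 + 7.3%)^7 ≈ 1.6375631383.
Dividing the nominal maturity value by the price-level factor gives the value in today's money.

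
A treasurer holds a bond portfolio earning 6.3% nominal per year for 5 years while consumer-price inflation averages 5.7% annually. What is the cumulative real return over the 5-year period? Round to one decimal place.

2.9%

The annual real rate is (1+6.3%)/(1+5.7%) − 1 = 0.5676%.
Compounded over 5 years: (1 + 0.005676)^5 − 1 ≈ 0.02871.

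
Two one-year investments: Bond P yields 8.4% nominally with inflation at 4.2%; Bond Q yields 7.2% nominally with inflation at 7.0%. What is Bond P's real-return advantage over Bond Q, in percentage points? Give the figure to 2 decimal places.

Bond P real return: 1.084/1.042 − 1 = 4.031%.
Bond Q real return: 1.072/1.070 − 1 = 0.187%.
Difference: 4.031 − 0.187 = 3.844 pp.

3.84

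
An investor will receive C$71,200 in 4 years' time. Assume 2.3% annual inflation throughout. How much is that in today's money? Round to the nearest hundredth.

Price-level factor over 4 years: (1 + 2.3%)^4 ≈ 1.0952229478.
Purchasing power today: C$71,200 divided by that factor.

C$65,009.59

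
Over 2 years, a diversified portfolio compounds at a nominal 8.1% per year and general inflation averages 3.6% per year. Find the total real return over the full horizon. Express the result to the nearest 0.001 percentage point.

8.876%

The annual real rate is (1+8.1%)/(1+3.6%) − 1 = 4.3436%.
Compounded over 2 years: (1 + 0.043436)^2 − 1 ≈ 0.08876.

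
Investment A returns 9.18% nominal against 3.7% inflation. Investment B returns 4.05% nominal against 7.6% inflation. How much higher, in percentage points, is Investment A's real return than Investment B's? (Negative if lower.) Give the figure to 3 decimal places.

Investment A real return: 1.0918/1.037 − 1 = 5.2845%.
Investment B real return: 1.0405/1.076 − 1 = -3.2993%.
Difference: 5.2845 − (-3.2993) = 8.5838 pp.

8.584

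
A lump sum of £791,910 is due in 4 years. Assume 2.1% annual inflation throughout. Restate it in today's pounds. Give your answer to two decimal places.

£728,740.42

Price-level factor over 4 years: (1 + 2.1%)^4 ≈ 1.0866832385.
Purchasing power today: £791,910 divided by that factor.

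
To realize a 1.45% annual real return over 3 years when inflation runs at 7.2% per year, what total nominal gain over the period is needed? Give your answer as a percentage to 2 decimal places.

Required annual nominal rate: (1+1.45%)(1+7.2%) − 1 = 8.7544%.
Cumulative over 3 years: (1 + 0.087544)^3 − 1 ≈ 0.28629.

28.63%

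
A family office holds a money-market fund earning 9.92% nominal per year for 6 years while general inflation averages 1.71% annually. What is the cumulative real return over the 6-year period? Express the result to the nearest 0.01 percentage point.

59.32%

The annual real rate is (1+9.92%)/(1+1.71%) − 1 = 8.0720%.
Compounded over 6 years: (1 + 0.080720)^6 − 1 ≈ 0.59323.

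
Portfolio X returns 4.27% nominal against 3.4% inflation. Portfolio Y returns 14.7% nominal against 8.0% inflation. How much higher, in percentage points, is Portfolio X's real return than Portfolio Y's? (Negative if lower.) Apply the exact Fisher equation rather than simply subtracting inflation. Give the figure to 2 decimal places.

-5.36

Portfolio X real return: 1.0427/1.034 − 1 = 0.841%.
Portfolio Y real return: 1.147/1.080 − 1 = 6.204%.
Difference: 0.841 − 6.204 = -5.363 pp.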